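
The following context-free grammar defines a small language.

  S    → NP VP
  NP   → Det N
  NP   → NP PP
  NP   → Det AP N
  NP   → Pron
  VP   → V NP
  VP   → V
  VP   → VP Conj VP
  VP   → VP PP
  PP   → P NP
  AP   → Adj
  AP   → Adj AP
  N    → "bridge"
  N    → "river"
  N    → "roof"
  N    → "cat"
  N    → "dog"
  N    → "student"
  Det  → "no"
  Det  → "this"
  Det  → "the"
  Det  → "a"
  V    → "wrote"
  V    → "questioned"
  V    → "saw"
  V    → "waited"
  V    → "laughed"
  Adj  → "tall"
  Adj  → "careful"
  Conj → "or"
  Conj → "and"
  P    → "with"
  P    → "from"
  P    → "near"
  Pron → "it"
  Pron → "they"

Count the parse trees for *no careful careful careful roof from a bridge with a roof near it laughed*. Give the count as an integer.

5

Two of the 5 distinct bracketings:
[S [NP [NP [Det no] [AP [Adj careful] [AP [Adj careful] [AP [Adj careful]]]] [N roof]] [PP [P from] [NP [NP [Det a] [N bridge]] [PP [P with] [NP [NP [Det a] [N roof]] [PP [P near] [NP [Pron it]]]]]]]] [VP [V laughed]]]
[S [NP [NP [Det no] [AP [Adj careful] [AP [Adj careful] [AP [Adj careful]]]] [N roof]] [PP [P from] [NP [NP [NP [Det a] [N bridge]] [PP [P with] [NP [Det a] [N roof]]]] [PP [P near] [NP [Pron it]]]]]] [VP [V laughed]]]
The trees differ in how a recursive rule is bracketed over the same span.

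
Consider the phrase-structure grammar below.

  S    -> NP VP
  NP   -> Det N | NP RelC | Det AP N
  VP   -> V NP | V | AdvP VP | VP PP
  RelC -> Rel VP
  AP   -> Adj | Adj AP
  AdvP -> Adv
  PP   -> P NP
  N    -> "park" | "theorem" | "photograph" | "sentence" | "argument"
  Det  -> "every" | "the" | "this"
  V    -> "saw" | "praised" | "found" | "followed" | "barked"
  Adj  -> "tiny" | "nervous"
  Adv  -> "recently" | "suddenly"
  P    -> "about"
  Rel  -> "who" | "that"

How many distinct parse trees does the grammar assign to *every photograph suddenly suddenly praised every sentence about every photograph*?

Two of the 3 distinct bracketings:
[S [NP [Det every] [N photograph]] [VP [AdvP [Adv suddenly]] [VP [AdvP [Adv suddenly]] [VP [VP [V praised] [NP [Det every] [N sentence]]] [PP [P about] [NP [Det every] [N photograph]]]]]]]
[S [NP [Det every] [N photograph]] [VP [AdvP [Adv suddenly]] [VP [VP [AdvP [Adv suddenly]] [VP [V praised] [NP [Det every] [N sentence]]]] [PP [P about] [NP [Det every] [N photograph]]]]]]
The trees differ in how a recursive rule is bracketed over the same span.

3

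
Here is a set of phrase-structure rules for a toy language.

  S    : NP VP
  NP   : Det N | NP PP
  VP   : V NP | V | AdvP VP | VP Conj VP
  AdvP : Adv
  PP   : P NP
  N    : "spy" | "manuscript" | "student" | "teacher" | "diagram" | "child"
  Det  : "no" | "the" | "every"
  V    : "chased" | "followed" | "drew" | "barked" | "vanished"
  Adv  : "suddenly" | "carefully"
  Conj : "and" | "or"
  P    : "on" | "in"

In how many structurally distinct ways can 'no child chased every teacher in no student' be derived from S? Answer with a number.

1

[S [NP [Det no] [N child]] [VP [V chased] [NP [NP [Det every] [N teacher]] [PP [P in] [NP [Det no] [N student]]]]]]
No rule offers an alternative attachment or grouping for any span, so this is the only derivation.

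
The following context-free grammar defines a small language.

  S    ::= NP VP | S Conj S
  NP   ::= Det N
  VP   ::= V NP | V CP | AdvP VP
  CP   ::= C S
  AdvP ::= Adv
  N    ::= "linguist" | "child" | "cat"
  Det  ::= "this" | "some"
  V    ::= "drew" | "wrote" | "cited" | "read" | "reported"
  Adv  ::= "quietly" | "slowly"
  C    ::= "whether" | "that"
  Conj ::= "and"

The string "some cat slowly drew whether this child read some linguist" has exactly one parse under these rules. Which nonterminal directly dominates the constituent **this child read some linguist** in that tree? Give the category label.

[S [NP [Det some] [N cat]] [VP [AdvP [Adv slowly]] [VP [V drew] [CP [C whether] [S [NP [Det this] [N child]] [VP [V read] [NP [Det some] [N linguist]]]]]]]]
The span 'this child read some linguist' is the S node built by S → NP VP.
Its mother is the CP built by CP → C S.

CP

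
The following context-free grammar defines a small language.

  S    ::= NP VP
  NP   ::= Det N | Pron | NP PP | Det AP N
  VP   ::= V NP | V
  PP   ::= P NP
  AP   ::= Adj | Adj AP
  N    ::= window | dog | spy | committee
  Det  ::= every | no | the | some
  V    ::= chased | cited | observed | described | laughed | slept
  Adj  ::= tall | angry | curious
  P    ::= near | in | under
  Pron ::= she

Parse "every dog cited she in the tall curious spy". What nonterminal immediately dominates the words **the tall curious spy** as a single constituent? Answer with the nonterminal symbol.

NP

[S [NP [Det every] [N dog]] [VP [V cited] [NP [NP [Pron she]] [PP [P in] [NP [Det the] [AP [Adj tall] [AP [Adj curious]]] [N spy]]]]]]
The span 'the tall curious spy' is the NP node built by NP → Det AP N.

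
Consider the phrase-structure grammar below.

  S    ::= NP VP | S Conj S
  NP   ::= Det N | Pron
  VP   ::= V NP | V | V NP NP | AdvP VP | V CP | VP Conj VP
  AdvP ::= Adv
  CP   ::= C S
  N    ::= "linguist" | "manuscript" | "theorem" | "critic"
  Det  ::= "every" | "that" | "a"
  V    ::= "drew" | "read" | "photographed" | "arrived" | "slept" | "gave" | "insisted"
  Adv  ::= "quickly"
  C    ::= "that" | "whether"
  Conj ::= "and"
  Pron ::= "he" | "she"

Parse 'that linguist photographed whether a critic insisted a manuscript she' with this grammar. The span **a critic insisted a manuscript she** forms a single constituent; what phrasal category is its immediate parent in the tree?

S
  NP
    Det: that
    N: linguist
  VP
    V: photographed
    CP
      C: whether
      S
        NP
          Det: a
          N: critic
        VP
          V: insisted
          NP
            Det: a
            N: manuscript
          NP
            Pron: she
The span 'a critic insisted a manuscript she' is the S node built by S → NP VP.
Its mother is the CP built by CP → C S.

CP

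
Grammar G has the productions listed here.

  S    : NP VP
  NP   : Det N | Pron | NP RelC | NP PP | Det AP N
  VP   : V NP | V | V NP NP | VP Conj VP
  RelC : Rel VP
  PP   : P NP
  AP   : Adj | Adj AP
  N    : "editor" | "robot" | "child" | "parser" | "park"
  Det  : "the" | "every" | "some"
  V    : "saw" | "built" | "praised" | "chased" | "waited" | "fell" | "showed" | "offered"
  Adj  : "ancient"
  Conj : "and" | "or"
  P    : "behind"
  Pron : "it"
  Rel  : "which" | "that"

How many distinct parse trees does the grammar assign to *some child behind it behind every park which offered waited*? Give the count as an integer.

Two of the 5 distinct bracketings:
[S [NP [NP [NP [Det some] [N child]] [PP [P behind] [NP [NP [Pron it]] [PP [P behind] [NP [Det every] [N park]]]]]] [RelC [Rel which] [VP [V offered]]]] [VP [V waited]]]
[S [NP [NP [NP [NP [Det some] [N child]] [PP [P behind] [NP [Pron it]]]] [PP [P behind] [NP [Det every] [N park]]]] [RelC [Rel which] [VP [V offered]]]] [VP [V waited]]]
The trees differ in how a recursive rule is bracketed over the same span.

5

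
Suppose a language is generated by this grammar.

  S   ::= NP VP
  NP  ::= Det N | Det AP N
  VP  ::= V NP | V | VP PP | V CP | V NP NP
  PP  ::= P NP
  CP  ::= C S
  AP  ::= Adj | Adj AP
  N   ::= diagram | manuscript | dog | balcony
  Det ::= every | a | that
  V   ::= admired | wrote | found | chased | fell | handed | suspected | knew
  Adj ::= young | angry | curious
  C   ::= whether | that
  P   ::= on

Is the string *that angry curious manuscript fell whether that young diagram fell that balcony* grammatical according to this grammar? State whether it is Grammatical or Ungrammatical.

Grammatical

S
  NP
    Det: that
    AP
      Adj: angry
      AP
        Adj: curious
    N: manuscript
  VP
    V: fell
    CP
      C: whether
      S
        NP
          Det: that
          AP
            Adj: young
          N: diagram
        VP
          V: fell
          NP
            Det: that
            N: balcony
Each bracket corresponds to one application of a listed rule, so the string is derivable from S.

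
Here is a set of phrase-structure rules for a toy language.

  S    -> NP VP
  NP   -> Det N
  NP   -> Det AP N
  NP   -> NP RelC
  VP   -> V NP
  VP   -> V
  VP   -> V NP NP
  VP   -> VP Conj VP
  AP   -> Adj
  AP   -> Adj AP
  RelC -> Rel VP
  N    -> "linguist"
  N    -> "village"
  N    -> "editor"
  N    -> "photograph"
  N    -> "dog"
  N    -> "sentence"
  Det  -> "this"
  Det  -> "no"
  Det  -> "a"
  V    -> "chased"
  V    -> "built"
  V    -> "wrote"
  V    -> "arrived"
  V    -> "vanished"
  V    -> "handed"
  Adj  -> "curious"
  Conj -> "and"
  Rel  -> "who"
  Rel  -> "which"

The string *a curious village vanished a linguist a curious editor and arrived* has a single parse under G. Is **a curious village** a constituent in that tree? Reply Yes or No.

[S [NP [Det a] [AP [Adj curious]] [N village]] [VP [VP [V vanished] [NP [Det a] [N linguist]] [NP [Det a] [AP [Adj curious]] [N editor]]] [Conj and] [VP [V arrived]]]]
The words 'a curious village' are exhaustively dominated by a single NP node (built by NP → Det AP N), so they form a constituent.

Yes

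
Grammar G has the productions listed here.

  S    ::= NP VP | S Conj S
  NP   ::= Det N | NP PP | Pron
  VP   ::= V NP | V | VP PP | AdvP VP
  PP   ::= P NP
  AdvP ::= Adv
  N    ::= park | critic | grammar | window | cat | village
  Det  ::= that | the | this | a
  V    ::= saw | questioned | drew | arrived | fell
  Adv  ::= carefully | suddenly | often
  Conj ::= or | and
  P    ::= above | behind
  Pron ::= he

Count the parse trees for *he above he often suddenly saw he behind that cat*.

Two of the 4 distinct bracketings:
[S [NP [NP [Pron he]] [PP [P above] [NP [Pron he]]]] [VP [VP [AdvP [Adv often]] [VP [AdvP [Adv suddenly]] [VP [V saw] [NP [Pron he]]]]] [PP [P behind] [NP [Det that] [N cat]]]]]
[S [NP [NP [Pron he]] [PP [P above] [NP [Pron he]]]] [VP [AdvP [Adv often]] [VP [VP [AdvP [Adv suddenly]] [VP [V saw] [NP [Pron he]]]] [PP [P behind] [NP [Det that] [N cat]]]]]]
The trees differ in how a recursive rule is bracketed over the same span.

4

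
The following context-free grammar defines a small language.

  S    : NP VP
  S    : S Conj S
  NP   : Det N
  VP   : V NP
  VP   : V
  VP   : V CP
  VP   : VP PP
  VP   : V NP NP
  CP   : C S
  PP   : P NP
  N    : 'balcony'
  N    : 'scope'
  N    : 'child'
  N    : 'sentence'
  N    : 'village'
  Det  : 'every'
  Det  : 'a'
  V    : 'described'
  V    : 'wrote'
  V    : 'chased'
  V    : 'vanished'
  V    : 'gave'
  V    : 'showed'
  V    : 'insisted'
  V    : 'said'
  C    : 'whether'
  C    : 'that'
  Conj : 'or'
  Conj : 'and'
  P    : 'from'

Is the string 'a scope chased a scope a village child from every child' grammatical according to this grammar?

An N word can never sit immediately before an N word in any string this grammar generates, so the substring 'village child' rules out a derivation.

Ungrammatical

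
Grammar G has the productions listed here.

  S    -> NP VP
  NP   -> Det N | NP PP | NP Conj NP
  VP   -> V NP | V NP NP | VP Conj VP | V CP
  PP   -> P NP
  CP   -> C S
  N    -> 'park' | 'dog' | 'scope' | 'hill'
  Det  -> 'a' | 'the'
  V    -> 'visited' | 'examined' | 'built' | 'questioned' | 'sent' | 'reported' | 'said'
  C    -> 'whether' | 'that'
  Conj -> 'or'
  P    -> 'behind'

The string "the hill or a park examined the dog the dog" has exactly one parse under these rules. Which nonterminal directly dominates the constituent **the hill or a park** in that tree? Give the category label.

[S [NP [NP [Det the] [N hill]] [Conj or] [NP [Det a] [N park]]] [VP [V examined] [NP [Det the] [N dog]] [NP [Det the] [N dog]]]]
The span 'the hill or a park' is the NP node built by NP → NP Conj NP.
Its mother is the S built by S → NP VP.

S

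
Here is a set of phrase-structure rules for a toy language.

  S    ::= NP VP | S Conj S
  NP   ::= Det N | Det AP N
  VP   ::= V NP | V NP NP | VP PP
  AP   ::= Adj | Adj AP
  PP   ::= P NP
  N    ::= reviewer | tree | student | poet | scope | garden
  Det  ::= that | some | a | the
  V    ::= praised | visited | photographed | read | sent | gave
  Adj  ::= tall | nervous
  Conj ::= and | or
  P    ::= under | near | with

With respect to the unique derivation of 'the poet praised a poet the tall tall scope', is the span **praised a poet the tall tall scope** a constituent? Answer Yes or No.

[S [NP [Det the] [N poet]] [VP [V praised] [NP [Det a] [N poet]] [NP [Det the] [AP [Adj tall] [AP [Adj tall]]] [N scope]]]]
The words 'praised a poet the tall tall scope' are exhaustively dominated by a single VP node (built by VP → V NP NP), so they form a constituent.

Yes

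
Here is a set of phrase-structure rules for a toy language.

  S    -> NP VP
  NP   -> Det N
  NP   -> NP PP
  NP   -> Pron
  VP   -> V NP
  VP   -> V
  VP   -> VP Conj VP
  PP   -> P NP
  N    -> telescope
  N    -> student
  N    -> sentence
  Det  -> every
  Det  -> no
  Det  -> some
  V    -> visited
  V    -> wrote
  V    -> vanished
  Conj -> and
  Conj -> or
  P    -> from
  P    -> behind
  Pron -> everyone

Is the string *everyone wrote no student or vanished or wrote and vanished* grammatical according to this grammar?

[S [NP [Pron everyone]] [VP [VP [V wrote] [NP [Det no] [N student]]] [Conj or] [VP [VP [V vanished]] [Conj or] [VP [VP [V wrote]] [Conj and] [VP [V vanished]]]]]]
The bracketing above is licensed at every node by one of the given productions, with S at the root.

Grammatical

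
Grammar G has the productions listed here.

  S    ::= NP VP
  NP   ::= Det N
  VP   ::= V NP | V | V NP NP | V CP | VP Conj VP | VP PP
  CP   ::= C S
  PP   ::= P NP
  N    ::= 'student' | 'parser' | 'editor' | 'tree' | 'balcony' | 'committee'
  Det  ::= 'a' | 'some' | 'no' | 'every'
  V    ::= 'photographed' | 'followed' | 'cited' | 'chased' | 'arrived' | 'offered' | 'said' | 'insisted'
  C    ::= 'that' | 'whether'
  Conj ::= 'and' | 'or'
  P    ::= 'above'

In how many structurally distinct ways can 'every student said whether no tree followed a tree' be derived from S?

[S [NP [Det every] [N student]] [VP [V said] [CP [C whether] [S [NP [Det no] [N tree]] [VP [V followed] [NP [Det a] [N tree]]]]]]]
No rule offers an alternative attachment or grouping for any span, so this is the only derivation.

1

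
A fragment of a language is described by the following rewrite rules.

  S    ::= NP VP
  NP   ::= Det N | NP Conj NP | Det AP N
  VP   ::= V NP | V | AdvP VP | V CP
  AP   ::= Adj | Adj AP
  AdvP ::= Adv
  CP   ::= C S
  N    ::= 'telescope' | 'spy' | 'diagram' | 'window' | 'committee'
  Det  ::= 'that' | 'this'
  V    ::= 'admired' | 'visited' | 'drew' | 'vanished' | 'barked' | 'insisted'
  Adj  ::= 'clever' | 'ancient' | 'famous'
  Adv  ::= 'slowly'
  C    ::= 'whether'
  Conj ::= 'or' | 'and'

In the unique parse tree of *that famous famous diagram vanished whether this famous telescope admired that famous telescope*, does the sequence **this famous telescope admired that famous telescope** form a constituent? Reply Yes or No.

Yes

[S [NP [Det that] [AP [Adj famous] [AP [Adj famous]]] [N diagram]] [VP [V vanished] [CP [C whether] [S [NP [Det this] [AP [Adj famous]] [N telescope]] [VP [V admired] [NP [Det that] [AP [Adj famous]] [N telescope]]]]]]]
The words 'this famous telescope admired that famous telescope' are exhaustively dominated by a single S node (built by S → NP VP), so they form a constituent.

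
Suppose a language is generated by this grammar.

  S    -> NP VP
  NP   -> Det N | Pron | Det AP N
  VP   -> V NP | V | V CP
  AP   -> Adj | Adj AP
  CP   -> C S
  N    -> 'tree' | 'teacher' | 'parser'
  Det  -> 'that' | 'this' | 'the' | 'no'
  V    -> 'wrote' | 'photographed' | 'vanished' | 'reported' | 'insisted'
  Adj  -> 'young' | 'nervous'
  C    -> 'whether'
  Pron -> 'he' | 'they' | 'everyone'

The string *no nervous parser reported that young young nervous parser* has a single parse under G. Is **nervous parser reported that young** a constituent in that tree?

[S [NP [Det no] [AP [Adj nervous]] [N parser]] [VP [V reported] [NP [Det that] [AP [Adj young] [AP [Adj young] [AP [Adj nervous]]]] [N parser]]]]
The smallest constituent containing 'nervous parser reported that young' is the S spanning 'no nervous parser reported that young young nervous parser'; no single node in the tree dominates exactly the given words.

No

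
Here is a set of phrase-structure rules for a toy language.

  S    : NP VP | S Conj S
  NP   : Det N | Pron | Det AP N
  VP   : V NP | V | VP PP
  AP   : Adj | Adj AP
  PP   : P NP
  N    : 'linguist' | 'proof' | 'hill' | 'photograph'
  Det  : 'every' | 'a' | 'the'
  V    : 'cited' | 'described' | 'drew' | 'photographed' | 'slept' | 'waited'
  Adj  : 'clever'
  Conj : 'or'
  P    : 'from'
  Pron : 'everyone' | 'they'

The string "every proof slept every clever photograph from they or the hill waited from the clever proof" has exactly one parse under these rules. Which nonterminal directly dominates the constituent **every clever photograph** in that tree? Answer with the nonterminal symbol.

S
  S
    NP
      Det: every
      N: proof
    VP
      VP
        V: slept
        NP
          Det: every
          AP
            Adj: clever
          N: photograph
      PP
        P: from
        NP
          Pron: they
  Conj: or
  S
    NP
      Det: the
      N: hill
    VP
      VP
        V: waited
      PP
        P: from
        NP
          Det: the
          AP
            Adj: clever
          N: proof
The span 'every clever photograph' is the NP node built by NP → Det AP N.
Its mother is the VP built by VP → V NP.

VP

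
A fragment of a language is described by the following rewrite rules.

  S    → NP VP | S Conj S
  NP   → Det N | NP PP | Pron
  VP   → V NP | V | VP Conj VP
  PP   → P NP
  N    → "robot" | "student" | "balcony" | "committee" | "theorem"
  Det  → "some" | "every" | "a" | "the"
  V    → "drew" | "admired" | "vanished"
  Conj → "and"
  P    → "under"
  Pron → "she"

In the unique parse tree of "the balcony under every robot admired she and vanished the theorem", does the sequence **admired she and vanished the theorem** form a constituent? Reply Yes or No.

[S [NP [NP [Det the] [N balcony]] [PP [P under] [NP [Det every] [N robot]]]] [VP [VP [V admired] [NP [Pron she]]] [Conj and] [VP [V vanished] [NP [Det the] [N theorem]]]]]
The words 'admired she and vanished the theorem' are exhaustively dominated by a single VP node (built by VP → VP Conj VP), so they form a constituent.

Yes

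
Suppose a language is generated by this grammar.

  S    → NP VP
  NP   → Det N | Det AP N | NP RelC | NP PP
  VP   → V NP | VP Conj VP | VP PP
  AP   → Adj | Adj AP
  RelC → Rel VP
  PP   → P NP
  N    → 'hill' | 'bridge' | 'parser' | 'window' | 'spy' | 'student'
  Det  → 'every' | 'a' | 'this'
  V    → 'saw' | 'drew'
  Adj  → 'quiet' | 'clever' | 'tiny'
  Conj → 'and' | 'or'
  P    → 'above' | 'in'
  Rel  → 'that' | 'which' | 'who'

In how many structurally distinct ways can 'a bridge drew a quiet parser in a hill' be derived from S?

The two bracketings:
[S [NP [Det a] [N bridge]] [VP [V drew] [NP [NP [Det a] [AP [Adj quiet]] [N parser]] [PP [P in] [NP [Det a] [N hill]]]]]]
[S [NP [Det a] [N bridge]] [VP [VP [V drew] [NP [Det a] [AP [Adj quiet]] [N parser]]] [PP [P in] [NP [Det a] [N hill]]]]]
The difference turns on whether NP → NP PP is used at the relevant span, versus an alternative expansion of NP.

2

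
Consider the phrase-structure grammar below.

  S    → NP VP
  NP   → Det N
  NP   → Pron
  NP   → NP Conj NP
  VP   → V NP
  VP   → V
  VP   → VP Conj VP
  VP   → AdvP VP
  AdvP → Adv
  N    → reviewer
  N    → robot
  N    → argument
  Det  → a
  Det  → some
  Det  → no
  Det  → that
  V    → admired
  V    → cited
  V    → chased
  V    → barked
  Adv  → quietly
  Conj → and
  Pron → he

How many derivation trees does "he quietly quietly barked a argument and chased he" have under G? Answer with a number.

3

Two of the 3 distinct bracketings:
[S [NP [Pron he]] [VP [VP [AdvP [Adv quietly]] [VP [AdvP [Adv quietly]] [VP [V barked] [NP [Det a] [N argument]]]]] [Conj and] [VP [V chased] [NP [Pron he]]]]]
[S [NP [Pron he]] [VP [AdvP [Adv quietly]] [VP [VP [AdvP [Adv quietly]] [VP [V barked] [NP [Det a] [N argument]]]] [Conj and] [VP [V chased] [NP [Pron he]]]]]]
The trees differ in how a recursive rule is bracketed over the same span.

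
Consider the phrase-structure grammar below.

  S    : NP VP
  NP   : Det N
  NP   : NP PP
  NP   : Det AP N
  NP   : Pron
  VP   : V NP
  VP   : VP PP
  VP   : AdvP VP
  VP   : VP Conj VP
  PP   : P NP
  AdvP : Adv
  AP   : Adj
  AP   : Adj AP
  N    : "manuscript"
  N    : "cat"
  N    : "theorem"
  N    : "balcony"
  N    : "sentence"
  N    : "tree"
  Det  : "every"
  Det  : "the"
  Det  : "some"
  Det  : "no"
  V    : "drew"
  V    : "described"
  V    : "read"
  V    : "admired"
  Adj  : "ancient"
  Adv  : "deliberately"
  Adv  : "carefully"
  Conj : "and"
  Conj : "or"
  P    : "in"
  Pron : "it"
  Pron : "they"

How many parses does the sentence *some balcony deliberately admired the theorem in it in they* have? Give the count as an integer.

9

Two of the 9 distinct bracketings:
[S [NP [Det some] [N balcony]] [VP [VP [AdvP [Adv deliberately]] [VP [V admired] [NP [Det the] [N theorem]]]] [PP [P in] [NP [NP [Pron it]] [PP [P in] [NP [Pron they]]]]]]]
[S [NP [Det some] [N balcony]] [VP [VP [VP [AdvP [Adv deliberately]] [VP [V admired] [NP [Det the] [N theorem]]]] [PP [P in] [NP [Pron it]]]] [PP [P in] [NP [Pron they]]]]]
The difference turns on whether NP → NP PP is used at the relevant span, versus an alternative expansion of NP.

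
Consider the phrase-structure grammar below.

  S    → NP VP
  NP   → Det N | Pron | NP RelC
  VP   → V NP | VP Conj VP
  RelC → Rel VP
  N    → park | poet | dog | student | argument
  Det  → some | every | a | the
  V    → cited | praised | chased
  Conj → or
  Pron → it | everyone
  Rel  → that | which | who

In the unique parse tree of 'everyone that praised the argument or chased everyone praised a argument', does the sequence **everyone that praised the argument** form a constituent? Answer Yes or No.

No

[S [NP [NP [Pron everyone]] [RelC [Rel that] [VP [VP [V praised] [NP [Det the] [N argument]]] [Conj or] [VP [V chased] [NP [Pron everyone]]]]]] [VP [V praised] [NP [Det a] [N argument]]]]
The smallest constituent containing 'everyone that praised the argument' is the NP spanning 'everyone that praised the argument or chased everyone'; no single node in the tree dominates exactly the given words.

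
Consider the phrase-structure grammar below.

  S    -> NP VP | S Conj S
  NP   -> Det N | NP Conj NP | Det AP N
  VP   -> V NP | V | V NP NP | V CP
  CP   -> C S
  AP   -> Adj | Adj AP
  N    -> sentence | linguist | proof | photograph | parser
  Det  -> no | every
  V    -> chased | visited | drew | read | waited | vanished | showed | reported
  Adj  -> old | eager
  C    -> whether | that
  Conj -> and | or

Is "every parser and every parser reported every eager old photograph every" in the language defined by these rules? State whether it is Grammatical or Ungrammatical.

Ungrammatical

For S → NP VP, every NP-prefix leaves a non-VP remainder: after 'every parser' the remainder is not a VP; after 'every parser and every parser' the remainder is not a VP. The alternative S rule S → S Conj S likewise has no satisfying split.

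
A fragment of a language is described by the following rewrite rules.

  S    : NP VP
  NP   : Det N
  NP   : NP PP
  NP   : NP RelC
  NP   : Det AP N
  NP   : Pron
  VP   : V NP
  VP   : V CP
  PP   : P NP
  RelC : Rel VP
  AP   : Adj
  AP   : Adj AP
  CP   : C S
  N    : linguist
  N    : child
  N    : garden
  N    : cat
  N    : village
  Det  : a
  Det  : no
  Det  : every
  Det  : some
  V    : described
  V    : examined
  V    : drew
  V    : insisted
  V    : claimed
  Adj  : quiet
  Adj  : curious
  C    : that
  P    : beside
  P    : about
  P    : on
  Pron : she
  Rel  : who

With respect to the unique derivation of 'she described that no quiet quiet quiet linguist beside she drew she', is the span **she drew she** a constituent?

[S [NP [Pron she]] [VP [V described] [CP [C that] [S [NP [NP [Det no] [AP [Adj quiet] [AP [Adj quiet] [AP [Adj quiet]]]] [N linguist]] [PP [P beside] [NP [Pron she]]]] [VP [V drew] [NP [Pron she]]]]]]]
The smallest constituent containing 'she drew she' is the S spanning 'no quiet quiet quiet linguist beside she drew she'; no single node in the tree dominates exactly the given words.

No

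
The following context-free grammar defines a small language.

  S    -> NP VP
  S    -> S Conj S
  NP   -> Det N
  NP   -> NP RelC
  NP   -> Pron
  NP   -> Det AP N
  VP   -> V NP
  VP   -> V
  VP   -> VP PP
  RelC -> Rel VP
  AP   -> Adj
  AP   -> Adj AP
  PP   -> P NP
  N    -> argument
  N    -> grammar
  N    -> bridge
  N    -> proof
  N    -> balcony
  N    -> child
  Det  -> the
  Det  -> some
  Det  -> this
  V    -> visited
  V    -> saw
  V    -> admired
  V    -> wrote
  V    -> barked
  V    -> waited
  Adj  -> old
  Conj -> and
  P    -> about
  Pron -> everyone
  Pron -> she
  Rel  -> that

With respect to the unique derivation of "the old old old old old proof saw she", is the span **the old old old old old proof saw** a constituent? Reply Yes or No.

No

[S [NP [Det the] [AP [Adj old] [AP [Adj old] [AP [Adj old] [AP [Adj old] [AP [Adj old]]]]]] [N proof]] [VP [V saw] [NP [Pron she]]]]
The smallest constituent containing 'the old old old old old proof saw' is the S spanning 'the old old old old old proof saw she'; no single node in the tree dominates exactly the given words.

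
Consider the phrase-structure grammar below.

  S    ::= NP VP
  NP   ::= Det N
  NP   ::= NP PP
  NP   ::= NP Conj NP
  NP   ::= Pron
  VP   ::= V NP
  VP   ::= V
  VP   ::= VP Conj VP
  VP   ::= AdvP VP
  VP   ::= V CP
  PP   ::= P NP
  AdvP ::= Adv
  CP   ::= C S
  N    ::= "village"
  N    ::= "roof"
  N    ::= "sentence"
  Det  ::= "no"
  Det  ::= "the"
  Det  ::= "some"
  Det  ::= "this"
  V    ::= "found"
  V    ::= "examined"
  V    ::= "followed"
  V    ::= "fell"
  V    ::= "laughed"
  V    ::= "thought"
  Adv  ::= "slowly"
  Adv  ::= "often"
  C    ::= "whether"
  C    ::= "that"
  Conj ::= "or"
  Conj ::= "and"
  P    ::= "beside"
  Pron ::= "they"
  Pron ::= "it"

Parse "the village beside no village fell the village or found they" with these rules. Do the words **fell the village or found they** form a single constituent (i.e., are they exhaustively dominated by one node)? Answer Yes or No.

[S [NP [NP [Det the] [N village]] [PP [P beside] [NP [Det no] [N village]]]] [VP [VP [V fell] [NP [Det the] [N village]]] [Conj or] [VP [V found] [NP [Pron they]]]]]
The words 'fell the village or found they' are exhaustively dominated by a single VP node (built by VP → VP Conj VP), so they form a constituent.

Yes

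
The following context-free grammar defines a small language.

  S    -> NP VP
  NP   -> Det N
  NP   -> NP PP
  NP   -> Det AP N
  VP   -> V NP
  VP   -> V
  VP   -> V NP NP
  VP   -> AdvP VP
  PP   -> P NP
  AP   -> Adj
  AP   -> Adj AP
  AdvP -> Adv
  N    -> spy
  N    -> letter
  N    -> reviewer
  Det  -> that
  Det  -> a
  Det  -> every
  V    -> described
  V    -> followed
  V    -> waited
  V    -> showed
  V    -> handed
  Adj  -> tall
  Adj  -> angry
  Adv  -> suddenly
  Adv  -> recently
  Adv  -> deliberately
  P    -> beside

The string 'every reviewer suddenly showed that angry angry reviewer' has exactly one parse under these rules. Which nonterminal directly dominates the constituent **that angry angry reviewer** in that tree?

VP

S
  NP
    Det: every
    N: reviewer
  VP
    AdvP
      Adv: suddenly
    VP
      V: showed
      NP
        Det: that
        AP
          Adj: angry
          AP
            Adj: angry
        N: reviewer
The span 'that angry angry reviewer' is the NP node built by NP → Det AP N.
Its mother is the VP built by VP → V NP.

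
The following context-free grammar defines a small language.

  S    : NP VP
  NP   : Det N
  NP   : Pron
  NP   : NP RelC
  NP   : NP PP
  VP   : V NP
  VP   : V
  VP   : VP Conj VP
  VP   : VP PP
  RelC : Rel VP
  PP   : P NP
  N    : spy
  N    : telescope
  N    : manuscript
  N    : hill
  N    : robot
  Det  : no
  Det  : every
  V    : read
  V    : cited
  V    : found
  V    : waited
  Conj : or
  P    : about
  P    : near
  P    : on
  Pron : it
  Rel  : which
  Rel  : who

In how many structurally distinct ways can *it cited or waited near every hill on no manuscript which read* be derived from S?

Two of the 7 distinct bracketings:
[S [NP [Pron it]] [VP [VP [V cited]] [Conj or] [VP [VP [V waited]] [PP [P near] [NP [NP [NP [Det every] [N hill]] [PP [P on] [NP [Det no] [N manuscript]]]] [RelC [Rel which] [VP [V read]]]]]]]]
[S [NP [Pron it]] [VP [VP [V cited]] [Conj or] [VP [VP [V waited]] [PP [P near] [NP [NP [Det every] [N hill]] [PP [P on] [NP [NP [Det no] [N manuscript]] [RelC [Rel which] [VP [V read]]]]]]]]]]
The trees differ in how a recursive rule is bracketed over the same span.

7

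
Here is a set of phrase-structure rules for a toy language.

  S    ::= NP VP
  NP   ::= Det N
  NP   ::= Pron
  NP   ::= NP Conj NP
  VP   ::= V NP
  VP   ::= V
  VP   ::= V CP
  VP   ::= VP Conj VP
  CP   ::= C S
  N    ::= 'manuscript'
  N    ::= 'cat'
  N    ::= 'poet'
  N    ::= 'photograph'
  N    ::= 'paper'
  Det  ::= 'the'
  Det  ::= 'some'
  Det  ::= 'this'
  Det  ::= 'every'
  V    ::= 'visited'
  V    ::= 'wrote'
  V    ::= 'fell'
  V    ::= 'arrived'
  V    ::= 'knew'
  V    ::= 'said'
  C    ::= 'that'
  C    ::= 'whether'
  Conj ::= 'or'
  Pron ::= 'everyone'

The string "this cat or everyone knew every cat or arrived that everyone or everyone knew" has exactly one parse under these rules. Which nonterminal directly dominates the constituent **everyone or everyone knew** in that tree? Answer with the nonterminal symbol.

CP

[S [NP [NP [Det this] [N cat]] [Conj or] [NP [Pron everyone]]] [VP [VP [V knew] [NP [Det every] [N cat]]] [Conj or] [VP [V arrived] [CP [C that] [S [NP [NP [Pron everyone]] [Conj or] [NP [Pron everyone]]] [VP [V knew]]]]]]]
The span 'everyone or everyone knew' is the S node built by S → NP VP.
Its mother is the CP built by CP → C S.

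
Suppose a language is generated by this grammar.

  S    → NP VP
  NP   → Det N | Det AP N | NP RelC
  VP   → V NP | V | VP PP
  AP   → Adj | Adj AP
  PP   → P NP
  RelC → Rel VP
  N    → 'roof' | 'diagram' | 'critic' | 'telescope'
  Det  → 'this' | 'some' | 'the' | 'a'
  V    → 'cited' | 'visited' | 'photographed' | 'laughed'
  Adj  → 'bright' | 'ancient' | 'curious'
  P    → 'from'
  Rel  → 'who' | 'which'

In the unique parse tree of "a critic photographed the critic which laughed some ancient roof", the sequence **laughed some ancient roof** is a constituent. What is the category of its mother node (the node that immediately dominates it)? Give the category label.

[S [NP [Det a] [N critic]] [VP [V photographed] [NP [NP [Det the] [N critic]] [RelC [Rel which] [VP [V laughed] [NP [Det some] [AP [Adj ancient]] [N roof]]]]]]]
The span 'laughed some ancient roof' is the VP node built by VP → V NP.
Its mother is the RelC built by RelC → Rel VP.

RelC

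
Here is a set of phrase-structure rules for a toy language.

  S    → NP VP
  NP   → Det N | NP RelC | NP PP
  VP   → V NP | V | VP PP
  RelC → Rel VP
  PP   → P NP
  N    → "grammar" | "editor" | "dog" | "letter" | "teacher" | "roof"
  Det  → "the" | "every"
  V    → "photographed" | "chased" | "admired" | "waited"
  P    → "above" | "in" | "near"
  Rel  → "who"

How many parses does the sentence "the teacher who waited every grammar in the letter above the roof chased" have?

9

Two of the 9 distinct bracketings:
[S [NP [NP [Det the] [N teacher]] [RelC [Rel who] [VP [V waited] [NP [NP [Det every] [N grammar]] [PP [P in] [NP [NP [Det the] [N letter]] [PP [P above] [NP [Det the] [N roof]]]]]]]]] [VP [V chased]]]
[S [NP [NP [Det the] [N teacher]] [RelC [Rel who] [VP [V waited] [NP [NP [NP [Det every] [N grammar]] [PP [P in] [NP [Det the] [N letter]]]] [PP [P above] [NP [Det the] [N roof]]]]]]] [VP [V chased]]]
The trees differ in how a recursive rule is bracketed over the same span.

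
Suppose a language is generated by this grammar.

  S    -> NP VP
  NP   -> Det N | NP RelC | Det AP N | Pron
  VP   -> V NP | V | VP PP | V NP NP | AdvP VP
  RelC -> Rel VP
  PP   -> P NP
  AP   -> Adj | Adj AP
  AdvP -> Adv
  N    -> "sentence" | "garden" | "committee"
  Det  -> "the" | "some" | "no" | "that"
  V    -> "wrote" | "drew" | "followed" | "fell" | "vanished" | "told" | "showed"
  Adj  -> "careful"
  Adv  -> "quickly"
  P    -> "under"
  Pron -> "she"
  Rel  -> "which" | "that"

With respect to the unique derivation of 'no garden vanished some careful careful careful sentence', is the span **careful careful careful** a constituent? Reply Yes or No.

Yes

[S [NP [Det no] [N garden]] [VP [V vanished] [NP [Det some] [AP [Adj careful] [AP [Adj careful] [AP [Adj careful]]]] [N sentence]]]]
The words 'careful careful careful' are exhaustively dominated by a single AP node (built by AP → Adj AP), so they form a constituent.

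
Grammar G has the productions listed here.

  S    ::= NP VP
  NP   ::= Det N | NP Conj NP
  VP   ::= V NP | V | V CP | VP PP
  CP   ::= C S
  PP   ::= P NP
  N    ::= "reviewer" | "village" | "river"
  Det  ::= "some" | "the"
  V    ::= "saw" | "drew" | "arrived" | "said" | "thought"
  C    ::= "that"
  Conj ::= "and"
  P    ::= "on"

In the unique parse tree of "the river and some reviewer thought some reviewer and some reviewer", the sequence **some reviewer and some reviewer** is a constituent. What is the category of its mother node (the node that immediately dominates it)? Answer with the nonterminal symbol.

VP

[S [NP [NP [Det the] [N river]] [Conj and] [NP [Det some] [N reviewer]]] [VP [V thought] [NP [NP [Det some] [N reviewer]] [Conj and] [NP [Det some] [N reviewer]]]]]
The span 'some reviewer and some reviewer' is the NP node built by NP → NP Conj NP.
Its mother is the VP built by VP → V NP.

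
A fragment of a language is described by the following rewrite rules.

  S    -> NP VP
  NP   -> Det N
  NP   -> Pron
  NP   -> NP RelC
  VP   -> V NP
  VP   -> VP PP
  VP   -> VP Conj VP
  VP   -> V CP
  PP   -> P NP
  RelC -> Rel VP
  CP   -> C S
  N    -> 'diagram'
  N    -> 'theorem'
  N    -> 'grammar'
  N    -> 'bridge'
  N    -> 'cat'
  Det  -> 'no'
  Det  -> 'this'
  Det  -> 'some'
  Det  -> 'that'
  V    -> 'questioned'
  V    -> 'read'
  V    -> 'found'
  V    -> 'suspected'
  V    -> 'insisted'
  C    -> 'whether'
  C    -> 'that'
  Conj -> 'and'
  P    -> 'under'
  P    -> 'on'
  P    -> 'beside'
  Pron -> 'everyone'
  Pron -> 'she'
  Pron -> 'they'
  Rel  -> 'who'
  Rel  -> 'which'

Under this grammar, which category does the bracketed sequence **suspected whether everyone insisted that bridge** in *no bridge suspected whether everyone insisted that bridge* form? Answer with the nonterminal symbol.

VP

S
  NP
    Det: no
    N: bridge
  VP
    V: suspected
    CP
      C: whether
      S
        NP
          Pron: everyone
        VP
          V: insisted
          NP
            Det: that
            N: bridge
The span 'suspected whether everyone insisted that bridge' is the VP node built by VP → V CP.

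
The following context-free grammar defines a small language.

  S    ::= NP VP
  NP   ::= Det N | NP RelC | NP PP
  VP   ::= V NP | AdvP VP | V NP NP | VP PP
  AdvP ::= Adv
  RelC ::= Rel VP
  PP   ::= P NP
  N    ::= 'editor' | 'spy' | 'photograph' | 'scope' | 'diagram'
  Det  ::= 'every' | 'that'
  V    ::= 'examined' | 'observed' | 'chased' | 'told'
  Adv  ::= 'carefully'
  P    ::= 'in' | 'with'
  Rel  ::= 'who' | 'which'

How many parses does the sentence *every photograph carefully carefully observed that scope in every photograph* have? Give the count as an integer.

4

Two of the 4 distinct bracketings:
[S [NP [Det every] [N photograph]] [VP [AdvP [Adv carefully]] [VP [AdvP [Adv carefully]] [VP [V observed] [NP [NP [Det that] [N scope]] [PP [P in] [NP [Det every] [N photograph]]]]]]]]
[S [NP [Det every] [N photograph]] [VP [AdvP [Adv carefully]] [VP [AdvP [Adv carefully]] [VP [VP [V observed] [NP [Det that] [N scope]]] [PP [P in] [NP [Det every] [N photograph]]]]]]]
The difference turns on whether NP → NP PP is used at the relevant span, versus an alternative expansion of NP.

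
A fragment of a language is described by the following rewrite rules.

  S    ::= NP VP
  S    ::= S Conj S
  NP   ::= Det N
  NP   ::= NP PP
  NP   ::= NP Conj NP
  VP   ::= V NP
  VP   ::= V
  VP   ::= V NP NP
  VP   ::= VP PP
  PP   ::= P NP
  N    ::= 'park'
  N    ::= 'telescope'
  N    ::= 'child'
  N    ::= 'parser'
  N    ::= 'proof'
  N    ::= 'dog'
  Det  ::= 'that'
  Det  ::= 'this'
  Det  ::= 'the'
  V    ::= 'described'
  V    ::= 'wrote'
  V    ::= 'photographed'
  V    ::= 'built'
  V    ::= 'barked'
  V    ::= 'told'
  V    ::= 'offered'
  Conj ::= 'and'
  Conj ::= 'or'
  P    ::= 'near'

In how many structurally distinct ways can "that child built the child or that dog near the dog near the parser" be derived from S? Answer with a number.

Two of the 9 distinct bracketings:
[S [NP [Det that] [N child]] [VP [V built] [NP [NP [NP [Det the] [N child]] [Conj or] [NP [Det that] [N dog]]] [PP [P near] [NP [NP [Det the] [N dog]] [PP [P near] [NP [Det the] [N parser]]]]]]]]
[S [NP [Det that] [N child]] [VP [V built] [NP [NP [NP [NP [Det the] [N child]] [Conj or] [NP [Det that] [N dog]]] [PP [P near] [NP [Det the] [N dog]]]] [PP [P near] [NP [Det the] [N parser]]]]]]
The trees differ in how a recursive rule is bracketed over the same span.

9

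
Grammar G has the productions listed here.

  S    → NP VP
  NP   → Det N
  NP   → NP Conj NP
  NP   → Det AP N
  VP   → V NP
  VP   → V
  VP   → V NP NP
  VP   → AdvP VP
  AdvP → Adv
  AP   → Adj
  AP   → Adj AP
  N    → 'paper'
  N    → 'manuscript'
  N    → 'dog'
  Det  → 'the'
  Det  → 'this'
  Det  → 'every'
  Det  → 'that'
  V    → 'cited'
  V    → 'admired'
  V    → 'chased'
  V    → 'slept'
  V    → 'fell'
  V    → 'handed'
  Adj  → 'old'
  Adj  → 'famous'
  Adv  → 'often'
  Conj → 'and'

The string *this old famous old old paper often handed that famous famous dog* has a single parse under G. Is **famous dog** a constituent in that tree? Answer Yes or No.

No

[S [NP [Det this] [AP [Adj old] [AP [Adj famous] [AP [Adj old] [AP [Adj old]]]]] [N paper]] [VP [AdvP [Adv often]] [VP [V handed] [NP [Det that] [AP [Adj famous] [AP [Adj famous]]] [N dog]]]]]
The smallest constituent containing 'famous dog' is the NP spanning 'that famous famous dog'; no single node in the tree dominates exactly the given words.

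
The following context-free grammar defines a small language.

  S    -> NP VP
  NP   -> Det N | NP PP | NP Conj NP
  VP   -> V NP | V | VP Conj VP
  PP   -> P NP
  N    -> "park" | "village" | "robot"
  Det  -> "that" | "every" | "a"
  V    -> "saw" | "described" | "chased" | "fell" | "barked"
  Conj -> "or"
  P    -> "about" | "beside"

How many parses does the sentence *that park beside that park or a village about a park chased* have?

5

Two of the 5 distinct bracketings:
[S [NP [NP [Det that] [N park]] [PP [P beside] [NP [NP [NP [Det that] [N park]] [Conj or] [NP [Det a] [N village]]] [PP [P about] [NP [Det a] [N park]]]]]] [VP [V chased]]]
[S [NP [NP [Det that] [N park]] [PP [P beside] [NP [NP [Det that] [N park]] [Conj or] [NP [NP [Det a] [N village]] [PP [P about] [NP [Det a] [N park]]]]]]] [VP [V chased]]]
The trees differ in how a recursive rule is bracketed over the same span.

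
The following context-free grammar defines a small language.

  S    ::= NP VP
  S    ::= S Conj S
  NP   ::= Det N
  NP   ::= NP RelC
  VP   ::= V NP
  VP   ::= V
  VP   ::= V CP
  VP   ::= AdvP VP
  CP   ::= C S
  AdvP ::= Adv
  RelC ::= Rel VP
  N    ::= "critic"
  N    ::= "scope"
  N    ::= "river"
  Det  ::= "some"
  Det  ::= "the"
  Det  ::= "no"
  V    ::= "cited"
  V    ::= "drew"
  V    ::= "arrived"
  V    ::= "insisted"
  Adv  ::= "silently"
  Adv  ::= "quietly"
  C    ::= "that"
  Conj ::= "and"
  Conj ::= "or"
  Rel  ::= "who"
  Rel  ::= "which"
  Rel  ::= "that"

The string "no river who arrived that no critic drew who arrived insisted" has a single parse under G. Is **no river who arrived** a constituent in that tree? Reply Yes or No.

No

[S [NP [NP [NP [Det no] [N river]] [RelC [Rel who] [VP [V arrived] [CP [C that] [S [NP [Det no] [N critic]] [VP [V drew]]]]]]] [RelC [Rel who] [VP [V arrived]]]] [VP [V insisted]]]
The smallest constituent containing 'no river who arrived' is the NP spanning 'no river who arrived that no critic drew'; no single node in the tree dominates exactly the given words.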